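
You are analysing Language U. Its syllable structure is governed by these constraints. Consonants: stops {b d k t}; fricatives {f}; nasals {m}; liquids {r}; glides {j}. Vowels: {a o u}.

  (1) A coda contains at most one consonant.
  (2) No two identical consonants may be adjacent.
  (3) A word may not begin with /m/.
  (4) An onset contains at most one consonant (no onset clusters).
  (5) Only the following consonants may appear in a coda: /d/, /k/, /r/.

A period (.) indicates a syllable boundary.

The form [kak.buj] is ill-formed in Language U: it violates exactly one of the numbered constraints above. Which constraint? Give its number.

[kak.buj]: syllable 2 coda contains /j/, which is not a licensed coda consonant.
This is a violation of constraint 5: "Only the following consonants may appear in a coda: /d/, /k/, /r/."
The remaining constraints (1, 2, 3, 4) are satisfied.

5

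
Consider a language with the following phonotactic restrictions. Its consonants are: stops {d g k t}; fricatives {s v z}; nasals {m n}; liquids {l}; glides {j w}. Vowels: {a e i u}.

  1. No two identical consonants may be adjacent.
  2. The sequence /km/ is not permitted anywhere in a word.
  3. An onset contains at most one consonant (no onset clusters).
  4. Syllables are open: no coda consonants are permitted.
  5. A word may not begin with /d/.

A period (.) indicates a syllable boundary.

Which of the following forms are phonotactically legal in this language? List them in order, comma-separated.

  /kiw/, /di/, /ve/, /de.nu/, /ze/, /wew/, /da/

/kiw/ — violates constraint 4: syllable 1 coda /w/ has 1 consonant (> 0) → phonotactically illegal
/di/ — violates constraint 5: word begins with /d/ → phonotactically illegal
/ve/ — σ1 onset /v/, coda /∅/ ok → phonotactically legal
/de.nu/ — violates constraint 5: word begins with /d/ → phonotactically illegal
/ze/ — σ1 onset /z/, coda /∅/ ok → phonotactically legal
/wew/ — violates constraint 4: syllable 1 coda /w/ has 1 consonant (> 0) → phonotactically illegal
/da/ — violates constraint 5: word begins with /d/ → phonotactically illegal

/ve/, /ze/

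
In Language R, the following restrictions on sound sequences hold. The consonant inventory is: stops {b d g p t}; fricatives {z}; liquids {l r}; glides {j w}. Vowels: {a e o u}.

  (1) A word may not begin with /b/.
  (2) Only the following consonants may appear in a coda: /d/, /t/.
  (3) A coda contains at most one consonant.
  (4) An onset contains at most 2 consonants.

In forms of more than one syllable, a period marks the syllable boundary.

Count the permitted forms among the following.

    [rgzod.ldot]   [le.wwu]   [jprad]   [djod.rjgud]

1

[rgzod.ldot] — violates constraint 4: syllable 1 onset /rgz/ has 3 consonants (> 2) → not permitted
[le.wwu] — σ1 onset /l/, coda /∅/ ok; σ2 onset /ww/ (2C), coda /∅/ ok → permitted
[jprad] — violates constraint 4: syllable 1 onset /jpr/ has 3 consonants (> 2) → not permitted
[djod.rjgud] — violates constraint 4: syllable 2 onset /rjg/ has 3 consonants (> 2) → not permitted
Permitted: [le.wwu] → 1.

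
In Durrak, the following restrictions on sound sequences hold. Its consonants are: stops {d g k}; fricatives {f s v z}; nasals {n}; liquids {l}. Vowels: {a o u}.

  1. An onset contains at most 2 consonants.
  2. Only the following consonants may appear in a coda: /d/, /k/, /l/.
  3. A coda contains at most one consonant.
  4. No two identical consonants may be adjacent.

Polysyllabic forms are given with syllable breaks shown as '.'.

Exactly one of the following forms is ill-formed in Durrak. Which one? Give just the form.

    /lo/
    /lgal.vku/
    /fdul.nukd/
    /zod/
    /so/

/lo/ — σ1 onset /l/, coda /∅/ ok → well-formed
/lgal.vku/ — σ1 onset /lg/ (2C), coda /l/ ok; σ2 onset /vk/ (2C), coda /∅/ ok → well-formed
/fdul.nukd/ — violates constraint 3: syllable 2 coda /kd/ has 2 consonants (> 1) → ill-formed
/zod/ — σ1 onset /z/, coda /d/ ok → well-formed
/so/ — σ1 onset /s/, coda /∅/ ok → well-formed

/fdul.nukd/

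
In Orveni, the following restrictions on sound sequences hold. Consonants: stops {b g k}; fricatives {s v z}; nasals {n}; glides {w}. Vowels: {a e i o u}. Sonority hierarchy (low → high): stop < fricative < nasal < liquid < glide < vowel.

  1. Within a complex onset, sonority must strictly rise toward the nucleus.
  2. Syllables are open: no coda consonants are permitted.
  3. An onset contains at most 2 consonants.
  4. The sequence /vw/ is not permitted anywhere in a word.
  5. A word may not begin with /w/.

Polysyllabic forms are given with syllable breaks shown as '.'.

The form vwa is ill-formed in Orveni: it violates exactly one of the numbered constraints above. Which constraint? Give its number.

4

vwa: contains banned sequence /vw/.
This is a violation of constraint 4: "The sequence /vw/ is not permitted anywhere in a word."
The remaining constraints (1, 2, 3, 5) are satisfied.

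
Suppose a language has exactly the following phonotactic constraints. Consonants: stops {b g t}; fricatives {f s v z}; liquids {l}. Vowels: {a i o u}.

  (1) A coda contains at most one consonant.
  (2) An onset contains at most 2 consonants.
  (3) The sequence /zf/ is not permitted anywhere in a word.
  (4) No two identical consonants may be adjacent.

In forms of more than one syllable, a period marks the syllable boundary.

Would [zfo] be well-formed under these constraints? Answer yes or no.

[zfo] — violates constraint 3: contains banned sequence /zf/ → ill-formed

no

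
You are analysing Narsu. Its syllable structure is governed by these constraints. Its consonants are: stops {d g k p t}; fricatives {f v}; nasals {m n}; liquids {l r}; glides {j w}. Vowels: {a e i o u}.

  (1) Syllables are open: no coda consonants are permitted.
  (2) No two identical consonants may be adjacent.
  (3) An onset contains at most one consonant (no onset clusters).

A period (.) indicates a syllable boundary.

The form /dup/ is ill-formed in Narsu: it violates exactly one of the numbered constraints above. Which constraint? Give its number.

1

/dup/: syllable 1 coda /p/ has 1 consonant (> 0).
This is a violation of constraint 1: "Syllables are open: no coda consonants are permitted."
The remaining constraints (2, 3) are satisfied.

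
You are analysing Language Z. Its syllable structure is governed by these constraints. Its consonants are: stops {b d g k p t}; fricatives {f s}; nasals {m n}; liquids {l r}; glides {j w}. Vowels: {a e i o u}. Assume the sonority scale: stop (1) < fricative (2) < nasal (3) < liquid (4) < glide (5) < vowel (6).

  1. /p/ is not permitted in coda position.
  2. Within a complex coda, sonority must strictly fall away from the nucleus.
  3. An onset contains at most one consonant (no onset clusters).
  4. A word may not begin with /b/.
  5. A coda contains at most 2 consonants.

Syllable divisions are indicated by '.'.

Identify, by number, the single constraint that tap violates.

tap: syllable 1 coda contains /p/.
This is a violation of constraint 1: "/p/ is not permitted in coda position."
The remaining constraints (2, 3, 4, 5) are satisfied.

1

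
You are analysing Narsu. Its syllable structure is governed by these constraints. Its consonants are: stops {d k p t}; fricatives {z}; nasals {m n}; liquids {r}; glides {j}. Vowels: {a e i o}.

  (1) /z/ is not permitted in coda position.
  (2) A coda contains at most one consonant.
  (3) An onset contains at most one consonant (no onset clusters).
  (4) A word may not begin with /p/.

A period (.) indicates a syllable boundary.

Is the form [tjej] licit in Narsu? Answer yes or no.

[tjej] — violates constraint 3: syllable 1 onset /tj/ has 2 consonants (> 1) → illicit

no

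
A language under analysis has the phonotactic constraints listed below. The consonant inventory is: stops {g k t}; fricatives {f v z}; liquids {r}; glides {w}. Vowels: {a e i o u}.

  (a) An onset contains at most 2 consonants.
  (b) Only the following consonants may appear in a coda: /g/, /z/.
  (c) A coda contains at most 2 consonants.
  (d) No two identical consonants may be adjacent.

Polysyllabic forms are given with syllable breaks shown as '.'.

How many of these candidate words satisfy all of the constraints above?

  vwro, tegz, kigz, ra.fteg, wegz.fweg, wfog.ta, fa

vwro — violates constraint (a): syllable 1 onset /vwr/ has 3 consonants (> 2) → not permitted
tegz — σ1 onset /t/, coda /gz/ (2C) ok → permitted
kigz — σ1 onset /k/, coda /gz/ (2C) ok → permitted
ra.fteg — σ1 onset /r/, coda /∅/ ok; σ2 onset /ft/ (2C), coda /g/ ok → permitted
wegz.fweg — σ1 onset /w/, coda /gz/ (2C) ok; σ2 onset /fw/ (2C), coda /g/ ok → permitted
wfog.ta — σ1 onset /wf/ (2C), coda /g/ ok; σ2 onset /t/, coda /∅/ ok → permitted
fa — σ1 onset /f/, coda /∅/ ok → permitted
Permitted: tegz, kigz, ra.fteg, wegz.fweg, wfog.ta, fa → 6.

6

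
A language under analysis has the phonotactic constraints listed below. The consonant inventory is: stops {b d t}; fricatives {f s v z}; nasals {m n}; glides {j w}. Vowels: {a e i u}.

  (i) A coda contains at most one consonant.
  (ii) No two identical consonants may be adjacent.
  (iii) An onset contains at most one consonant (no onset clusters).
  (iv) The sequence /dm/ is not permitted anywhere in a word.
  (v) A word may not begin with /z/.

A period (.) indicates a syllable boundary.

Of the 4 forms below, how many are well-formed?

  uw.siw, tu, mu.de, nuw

uw.siw — σ1 onset /∅/, coda /w/ ok; σ2 onset /s/, coda /w/ ok → well-formed
tu — σ1 onset /t/, coda /∅/ ok → well-formed
mu.de — σ1 onset /m/, coda /∅/ ok; σ2 onset /d/, coda /∅/ ok → well-formed
nuw — σ1 onset /n/, coda /w/ ok → well-formed
Well-formed: uw.siw, tu, mu.de, nuw → 4.

4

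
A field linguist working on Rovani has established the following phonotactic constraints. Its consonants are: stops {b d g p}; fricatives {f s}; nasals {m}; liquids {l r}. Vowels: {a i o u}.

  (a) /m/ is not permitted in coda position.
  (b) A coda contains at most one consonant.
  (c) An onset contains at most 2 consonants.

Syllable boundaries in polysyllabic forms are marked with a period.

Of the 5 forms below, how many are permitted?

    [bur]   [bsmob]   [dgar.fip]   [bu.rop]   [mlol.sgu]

[bur] — σ1 onset /b/, coda /r/ ok → permitted
[bsmob] — violates constraint (c): syllable 1 onset /bsm/ has 3 consonants (> 2) → not permitted
[dgar.fip] — σ1 onset /dg/ (2C), coda /r/ ok; σ2 onset /f/, coda /p/ ok → permitted
[bu.rop] — σ1 onset /b/, coda /∅/ ok; σ2 onset /r/, coda /p/ ok → permitted
[mlol.sgu] — σ1 onset /ml/ (2C), coda /l/ ok; σ2 onset /sg/ (2C), coda /∅/ ok → permitted
Permitted: [bur], [dgar.fip], [bu.rop], [mlol.sgu] → 4.

4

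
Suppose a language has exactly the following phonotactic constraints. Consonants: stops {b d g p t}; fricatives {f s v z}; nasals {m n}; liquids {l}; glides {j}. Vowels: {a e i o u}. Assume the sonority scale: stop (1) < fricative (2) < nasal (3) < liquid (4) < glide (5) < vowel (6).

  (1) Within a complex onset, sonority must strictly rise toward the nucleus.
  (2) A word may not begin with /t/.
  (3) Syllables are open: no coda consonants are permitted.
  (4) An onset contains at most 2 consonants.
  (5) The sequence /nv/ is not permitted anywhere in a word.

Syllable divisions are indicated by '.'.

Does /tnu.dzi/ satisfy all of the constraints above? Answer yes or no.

/tnu.dzi/ — violates constraint 2: word begins with /t/ → illicit

no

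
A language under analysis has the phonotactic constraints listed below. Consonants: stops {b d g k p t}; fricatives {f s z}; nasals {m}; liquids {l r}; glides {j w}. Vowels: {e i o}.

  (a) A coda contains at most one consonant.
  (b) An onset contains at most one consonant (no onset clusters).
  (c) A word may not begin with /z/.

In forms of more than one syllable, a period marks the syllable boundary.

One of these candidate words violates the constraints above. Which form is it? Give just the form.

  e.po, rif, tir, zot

e.po — σ1 onset /∅/, coda /∅/ ok; σ2 onset /p/, coda /∅/ ok → phonotactically legal
rif — σ1 onset /r/, coda /f/ ok → phonotactically legal
tir — σ1 onset /t/, coda /r/ ok → phonotactically legal
zot — violates constraint (c): word begins with /z/ → phonotactically illegal

zot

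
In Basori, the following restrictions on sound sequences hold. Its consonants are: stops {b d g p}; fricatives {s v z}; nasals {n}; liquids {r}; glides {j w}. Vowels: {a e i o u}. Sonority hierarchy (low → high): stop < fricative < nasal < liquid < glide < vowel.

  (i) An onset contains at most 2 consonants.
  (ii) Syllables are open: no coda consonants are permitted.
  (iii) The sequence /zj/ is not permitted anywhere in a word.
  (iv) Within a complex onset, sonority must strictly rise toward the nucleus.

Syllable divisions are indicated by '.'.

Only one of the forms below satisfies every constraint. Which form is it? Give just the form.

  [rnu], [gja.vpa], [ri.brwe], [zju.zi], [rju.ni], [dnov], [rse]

[rju.ni]

[rnu] — violates constraint (iv): syllable 1 onset /rn/: /r/ (liquid, 4) → /n/ (nasal, 3) does not rise → not permitted
[gja.vpa] — violates constraint (iv): syllable 2 onset /vp/: /v/ (fricative, 2) → /p/ (stop, 1) does not rise → not permitted
[ri.brwe] — violates constraint (i): syllable 2 onset /brw/ has 3 consonants (> 2) → not permitted
[zju.zi] — violates constraint (iii): contains banned sequence /zj/ → not permitted
[rju.ni] — σ1 onset /rj/ (4→5 rises), coda /∅/ ok; σ2 onset /n/, coda /∅/ ok → permitted
[dnov] — violates constraint (ii): syllable 1 coda /v/ has 1 consonant (> 0) → not permitted
[rse] — violates constraint (iv): syllable 1 onset /rs/: /r/ (liquid, 4) → /s/ (fricative, 2) does not rise → not permitted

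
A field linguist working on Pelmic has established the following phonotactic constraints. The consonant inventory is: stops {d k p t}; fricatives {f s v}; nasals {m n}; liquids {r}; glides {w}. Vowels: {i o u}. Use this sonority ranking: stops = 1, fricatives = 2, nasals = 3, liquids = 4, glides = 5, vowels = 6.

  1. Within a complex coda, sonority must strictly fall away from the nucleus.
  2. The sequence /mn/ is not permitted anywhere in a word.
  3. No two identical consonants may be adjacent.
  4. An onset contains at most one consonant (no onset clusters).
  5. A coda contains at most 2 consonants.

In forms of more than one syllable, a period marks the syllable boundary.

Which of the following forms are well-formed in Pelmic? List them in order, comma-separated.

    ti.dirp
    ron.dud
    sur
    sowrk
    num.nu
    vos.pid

ti.dirp — σ1 onset /t/, coda /∅/ ok; σ2 onset /d/, coda /rp/ (4→1 falls) ok → well-formed
ron.dud — σ1 onset /r/, coda /n/ ok; σ2 onset /d/, coda /d/ ok → well-formed
sur — σ1 onset /s/, coda /r/ ok → well-formed
sowrk — violates constraint 5: syllable 1 coda /wrk/ has 3 consonants (> 2) → ill-formed
num.nu — violates constraint 2: contains banned sequence /mn/ → ill-formed
vos.pid — σ1 onset /v/, coda /s/ ok; σ2 onset /p/, coda /d/ ok → well-formed

ti.dirp, ron.dud, sur, vos.pid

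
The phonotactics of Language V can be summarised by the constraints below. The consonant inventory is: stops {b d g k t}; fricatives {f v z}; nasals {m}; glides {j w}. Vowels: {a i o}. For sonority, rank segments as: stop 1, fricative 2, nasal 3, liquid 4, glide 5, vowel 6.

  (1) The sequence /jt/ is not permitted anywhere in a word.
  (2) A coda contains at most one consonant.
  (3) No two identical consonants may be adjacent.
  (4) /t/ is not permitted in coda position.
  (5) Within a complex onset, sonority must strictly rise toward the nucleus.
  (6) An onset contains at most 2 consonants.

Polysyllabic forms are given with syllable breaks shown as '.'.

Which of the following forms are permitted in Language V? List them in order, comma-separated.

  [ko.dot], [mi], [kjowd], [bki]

[mi]

[ko.dot] — violates constraint 4: syllable 2 coda contains /t/ → not permitted
[mi] — σ1 onset /m/, coda /∅/ ok → permitted
[kjowd] — violates constraint 2: syllable 1 coda /wd/ has 2 consonants (> 1) → not permitted
[bki] — violates constraint 5: syllable 1 onset /bk/: /b/ (stop, 1) → /k/ (stop, 1) does not rise → not permitted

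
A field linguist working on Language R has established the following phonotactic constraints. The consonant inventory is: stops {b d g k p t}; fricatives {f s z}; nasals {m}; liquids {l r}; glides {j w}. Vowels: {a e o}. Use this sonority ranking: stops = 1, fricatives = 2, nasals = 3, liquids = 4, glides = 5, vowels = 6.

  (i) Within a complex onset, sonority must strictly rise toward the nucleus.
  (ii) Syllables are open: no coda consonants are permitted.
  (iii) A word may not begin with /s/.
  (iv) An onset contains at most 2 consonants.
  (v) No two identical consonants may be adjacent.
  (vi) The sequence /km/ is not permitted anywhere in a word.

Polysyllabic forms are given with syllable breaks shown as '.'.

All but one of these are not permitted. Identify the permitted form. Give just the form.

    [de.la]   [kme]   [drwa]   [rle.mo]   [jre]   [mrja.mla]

[de.la] — σ1 onset /d/, coda /∅/ ok; σ2 onset /l/, coda /∅/ ok → permitted
[kme] — violates constraint (vi): contains banned sequence /km/ → not permitted
[drwa] — violates constraint (iv): syllable 1 onset /drw/ has 3 consonants (> 2) → not permitted
[rle.mo] — violates constraint (i): syllable 1 onset /rl/: /r/ (liquid, 4) → /l/ (liquid, 4) does not rise → not permitted
[jre] — violates constraint (i): syllable 1 onset /jr/: /j/ (glide, 5) → /r/ (liquid, 4) does not rise → not permitted
[mrja.mla] — violates constraint (iv): syllable 1 onset /mrj/ has 3 consonants (> 2) → not permitted

[de.la]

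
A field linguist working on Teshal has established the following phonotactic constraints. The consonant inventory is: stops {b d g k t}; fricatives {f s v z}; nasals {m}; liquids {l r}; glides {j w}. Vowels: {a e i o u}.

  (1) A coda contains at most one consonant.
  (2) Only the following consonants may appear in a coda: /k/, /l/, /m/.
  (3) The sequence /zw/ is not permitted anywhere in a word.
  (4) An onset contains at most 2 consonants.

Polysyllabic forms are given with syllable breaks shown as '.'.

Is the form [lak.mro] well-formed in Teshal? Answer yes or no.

[lak.mro] — σ1 onset /l/, coda /k/ ok; σ2 onset /mr/ (2C), coda /∅/ ok → well-formed

yes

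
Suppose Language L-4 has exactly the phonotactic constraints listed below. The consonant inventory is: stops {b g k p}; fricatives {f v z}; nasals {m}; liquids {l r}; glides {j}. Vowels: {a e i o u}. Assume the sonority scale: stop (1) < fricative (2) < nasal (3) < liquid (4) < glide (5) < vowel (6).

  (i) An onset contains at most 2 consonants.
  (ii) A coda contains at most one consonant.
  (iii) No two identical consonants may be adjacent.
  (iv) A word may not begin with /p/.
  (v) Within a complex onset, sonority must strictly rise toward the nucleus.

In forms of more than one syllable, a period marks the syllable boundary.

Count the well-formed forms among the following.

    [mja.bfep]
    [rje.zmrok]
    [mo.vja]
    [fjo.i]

[mja.bfep] — σ1 onset /mj/ (3→5 rises), coda /∅/ ok; σ2 onset /bf/ (1→2 rises), coda /p/ ok → well-formed
[rje.zmrok] — violates constraint (i): syllable 2 onset /zmr/ has 3 consonants (> 2) → ill-formed
[mo.vja] — σ1 onset /m/, coda /∅/ ok; σ2 onset /vj/ (2→5 rises), coda /∅/ ok → well-formed
[fjo.i] — σ1 onset /fj/ (2→5 rises), coda /∅/ ok; σ2 onset /∅/, coda /∅/ ok → well-formed
Well-formed: [mja.bfep], [mo.vja], [fjo.i] → 3.

3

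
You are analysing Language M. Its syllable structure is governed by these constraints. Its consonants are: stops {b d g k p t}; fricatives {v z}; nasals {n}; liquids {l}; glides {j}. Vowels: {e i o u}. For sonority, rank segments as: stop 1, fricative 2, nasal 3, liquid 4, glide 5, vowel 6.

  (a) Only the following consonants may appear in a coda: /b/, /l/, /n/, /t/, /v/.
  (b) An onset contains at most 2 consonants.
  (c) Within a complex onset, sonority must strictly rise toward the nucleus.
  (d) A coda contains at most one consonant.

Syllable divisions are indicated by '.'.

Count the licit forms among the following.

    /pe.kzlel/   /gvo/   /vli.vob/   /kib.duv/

3

/pe.kzlel/ — violates constraint (b): syllable 2 onset /kzl/ has 3 consonants (> 2) → illicit
/gvo/ — σ1 onset /gv/ (1→2 rises), coda /∅/ ok → licit
/vli.vob/ — σ1 onset /vl/ (2→4 rises), coda /∅/ ok; σ2 onset /v/, coda /b/ ok → licit
/kib.duv/ — σ1 onset /k/, coda /b/ ok; σ2 onset /d/, coda /v/ ok → licit
Licit: /gvo/, /vli.vob/, /kib.duv/ → 3.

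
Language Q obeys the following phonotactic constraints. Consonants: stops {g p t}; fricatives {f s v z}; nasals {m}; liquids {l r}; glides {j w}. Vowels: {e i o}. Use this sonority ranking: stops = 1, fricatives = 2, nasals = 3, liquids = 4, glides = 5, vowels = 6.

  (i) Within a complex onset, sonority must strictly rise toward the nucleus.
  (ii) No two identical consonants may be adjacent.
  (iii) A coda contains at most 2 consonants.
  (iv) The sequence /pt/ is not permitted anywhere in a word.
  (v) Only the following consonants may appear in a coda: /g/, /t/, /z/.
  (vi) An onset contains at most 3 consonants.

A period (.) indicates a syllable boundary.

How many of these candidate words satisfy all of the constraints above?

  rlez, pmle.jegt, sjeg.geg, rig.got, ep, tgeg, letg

rlez — violates constraint (i): syllable 1 onset /rl/: /r/ (liquid, 4) → /l/ (liquid, 4) does not rise → not permitted
pmle.jegt — σ1 onset /pml/ (1→3→4 rises), coda /∅/ ok; σ2 onset /j/, coda /gt/ (2C) ok → permitted
sjeg.geg — violates constraint (ii): adjacent identical consonants /gg/ → not permitted
rig.got — violates constraint (ii): adjacent identical consonants /gg/ → not permitted
ep — violates constraint (v): syllable 1 coda contains /p/, which is not a licensed coda consonant → not permitted
tgeg — violates constraint (i): syllable 1 onset /tg/: /t/ (stop, 1) → /g/ (stop, 1) does not rise → not permitted
letg — σ1 onset /l/, coda /tg/ (2C) ok → permitted
Permitted: pmle.jegt, letg → 2.

2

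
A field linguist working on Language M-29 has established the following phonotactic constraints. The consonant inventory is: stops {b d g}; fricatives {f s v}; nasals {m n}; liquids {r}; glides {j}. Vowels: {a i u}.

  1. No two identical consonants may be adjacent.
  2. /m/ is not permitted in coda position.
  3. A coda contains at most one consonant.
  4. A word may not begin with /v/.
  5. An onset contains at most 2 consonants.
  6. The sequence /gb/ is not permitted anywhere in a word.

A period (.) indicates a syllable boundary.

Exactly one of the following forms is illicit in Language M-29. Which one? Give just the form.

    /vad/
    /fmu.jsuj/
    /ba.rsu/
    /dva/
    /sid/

/vad/

/vad/ — violates constraint 4: word begins with /v/ → illicit
/fmu.jsuj/ — σ1 onset /fm/ (2C), coda /∅/ ok; σ2 onset /js/ (2C), coda /j/ ok → licit
/ba.rsu/ — σ1 onset /b/, coda /∅/ ok; σ2 onset /rs/ (2C), coda /∅/ ok → licit
/dva/ — σ1 onset /dv/ (2C), coda /∅/ ok → licit
/sid/ — σ1 onset /s/, coda /d/ ok → licit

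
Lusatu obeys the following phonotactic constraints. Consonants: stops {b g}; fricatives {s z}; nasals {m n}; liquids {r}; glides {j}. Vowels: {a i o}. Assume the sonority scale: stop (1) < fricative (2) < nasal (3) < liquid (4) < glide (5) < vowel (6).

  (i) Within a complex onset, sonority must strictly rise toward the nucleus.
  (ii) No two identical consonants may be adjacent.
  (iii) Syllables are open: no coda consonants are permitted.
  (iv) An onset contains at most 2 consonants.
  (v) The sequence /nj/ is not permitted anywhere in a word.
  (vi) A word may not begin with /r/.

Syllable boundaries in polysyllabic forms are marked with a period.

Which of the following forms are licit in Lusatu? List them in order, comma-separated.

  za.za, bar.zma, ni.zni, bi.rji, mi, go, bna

za.za, ni.zni, bi.rji, mi, go, bna

za.za — σ1 onset /z/, coda /∅/ ok; σ2 onset /z/, coda /∅/ ok → licit
bar.zma — violates constraint (iii): syllable 1 coda /r/ has 1 consonant (> 0) → illicit
ni.zni — σ1 onset /n/, coda /∅/ ok; σ2 onset /zn/ (2→3 rises), coda /∅/ ok → licit
bi.rji — σ1 onset /b/, coda /∅/ ok; σ2 onset /rj/ (4→5 rises), coda /∅/ ok → licit
mi — σ1 onset /m/, coda /∅/ ok → licit
go — σ1 onset /g/, coda /∅/ ok → licit
bna — σ1 onset /bn/ (1→3 rises), coda /∅/ ok → licit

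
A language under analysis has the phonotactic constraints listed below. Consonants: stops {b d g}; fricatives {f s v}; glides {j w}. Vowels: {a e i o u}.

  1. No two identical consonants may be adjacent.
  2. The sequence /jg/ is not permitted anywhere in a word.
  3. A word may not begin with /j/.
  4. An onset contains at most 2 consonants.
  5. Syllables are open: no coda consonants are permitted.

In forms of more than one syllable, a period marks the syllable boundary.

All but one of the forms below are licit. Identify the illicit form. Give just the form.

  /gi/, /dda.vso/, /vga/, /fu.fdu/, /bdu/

/gi/ — σ1 onset /g/, coda /∅/ ok → licit
/dda.vso/ — violates constraint 1: adjacent identical consonants /dd/ → illicit
/vga/ — σ1 onset /vg/ (2C), coda /∅/ ok → licit
/fu.fdu/ — σ1 onset /f/, coda /∅/ ok; σ2 onset /fd/ (2C), coda /∅/ ok → licit
/bdu/ — σ1 onset /bd/ (2C), coda /∅/ ok → licit

/dda.vso/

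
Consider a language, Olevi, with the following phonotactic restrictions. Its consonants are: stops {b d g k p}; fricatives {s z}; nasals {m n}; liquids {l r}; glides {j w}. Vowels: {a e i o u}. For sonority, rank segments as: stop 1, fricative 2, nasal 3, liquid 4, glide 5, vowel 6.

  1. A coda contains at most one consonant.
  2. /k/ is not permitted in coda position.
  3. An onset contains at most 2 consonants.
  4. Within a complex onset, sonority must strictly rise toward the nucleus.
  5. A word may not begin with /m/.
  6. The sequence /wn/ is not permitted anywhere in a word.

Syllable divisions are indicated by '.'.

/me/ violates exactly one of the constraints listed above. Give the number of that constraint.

/me/: word begins with /m/.
This is a violation of constraint 5: "A word may not begin with /m/."
The remaining constraints (1, 2, 3, 4, 6) are satisfied.

5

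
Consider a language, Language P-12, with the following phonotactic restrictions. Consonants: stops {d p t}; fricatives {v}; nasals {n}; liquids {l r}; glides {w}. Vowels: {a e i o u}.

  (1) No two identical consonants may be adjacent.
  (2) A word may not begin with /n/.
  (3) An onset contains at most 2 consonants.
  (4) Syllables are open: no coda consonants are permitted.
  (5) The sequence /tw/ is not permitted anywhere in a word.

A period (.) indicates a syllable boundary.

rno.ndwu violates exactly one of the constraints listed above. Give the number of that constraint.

3

rno.ndwu: syllable 2 onset /ndw/ has 3 consonants (> 2).
This is a violation of constraint 3: "An onset contains at most 2 consonants."
The remaining constraints (1, 2, 4, 5) are satisfied.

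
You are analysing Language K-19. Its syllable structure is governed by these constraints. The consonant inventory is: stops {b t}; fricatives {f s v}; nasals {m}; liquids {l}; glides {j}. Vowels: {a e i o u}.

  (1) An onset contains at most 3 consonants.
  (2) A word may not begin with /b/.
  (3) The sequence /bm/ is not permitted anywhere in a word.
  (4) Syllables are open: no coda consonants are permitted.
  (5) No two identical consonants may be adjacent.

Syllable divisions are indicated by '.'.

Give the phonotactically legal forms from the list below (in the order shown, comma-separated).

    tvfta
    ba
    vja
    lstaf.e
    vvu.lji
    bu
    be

vja

tvfta — violates constraint 1: syllable 1 onset /tvft/ has 4 consonants (> 3) → phonotactically illegal
ba — violates constraint 2: word begins with /b/ → phonotactically illegal
vja — σ1 onset /vj/ (2C), coda /∅/ ok → phonotactically legal
lstaf.e — violates constraint 4: syllable 1 coda /f/ has 1 consonant (> 0) → phonotactically illegal
vvu.lji — violates constraint 5: adjacent identical consonants /vv/ → phonotactically illegal
bu — violates constraint 2: word begins with /b/ → phonotactically illegal
be — violates constraint 2: word begins with /b/ → phonotactically illegal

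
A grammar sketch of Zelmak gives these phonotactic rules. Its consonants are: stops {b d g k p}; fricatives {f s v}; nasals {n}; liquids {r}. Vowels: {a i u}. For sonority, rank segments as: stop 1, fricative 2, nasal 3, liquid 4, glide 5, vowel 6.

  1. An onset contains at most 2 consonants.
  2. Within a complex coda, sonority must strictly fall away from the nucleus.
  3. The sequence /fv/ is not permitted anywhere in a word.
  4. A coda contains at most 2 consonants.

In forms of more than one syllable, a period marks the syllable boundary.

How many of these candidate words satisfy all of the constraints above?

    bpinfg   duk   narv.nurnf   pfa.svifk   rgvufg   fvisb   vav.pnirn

bpinfg — violates constraint 4: syllable 1 coda /nfg/ has 3 consonants (> 2) → illicit
duk — σ1 onset /d/, coda /k/ ok → licit
narv.nurnf — violates constraint 4: syllable 2 coda /rnf/ has 3 consonants (> 2) → illicit
pfa.svifk — σ1 onset /pf/ (2C), coda /∅/ ok; σ2 onset /sv/ (2C), coda /fk/ (2→1 falls) ok → licit
rgvufg — violates constraint 1: syllable 1 onset /rgv/ has 3 consonants (> 2) → illicit
fvisb — violates constraint 3: contains banned sequence /fv/ → illicit
vav.pnirn — σ1 onset /v/, coda /v/ ok; σ2 onset /pn/ (2C), coda /rn/ (4→3 falls) ok → licit
Licit: duk, pfa.svifk, vav.pnirn → 3.

3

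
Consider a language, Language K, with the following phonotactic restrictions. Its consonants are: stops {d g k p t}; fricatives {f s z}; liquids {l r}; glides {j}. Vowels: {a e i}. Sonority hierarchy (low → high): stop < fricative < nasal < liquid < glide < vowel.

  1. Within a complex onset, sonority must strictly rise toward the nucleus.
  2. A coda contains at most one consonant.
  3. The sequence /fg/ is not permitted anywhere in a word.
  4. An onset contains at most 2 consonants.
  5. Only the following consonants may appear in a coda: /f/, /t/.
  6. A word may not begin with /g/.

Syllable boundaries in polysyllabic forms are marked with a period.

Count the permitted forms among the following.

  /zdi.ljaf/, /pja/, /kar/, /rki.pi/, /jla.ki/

/zdi.ljaf/ — violates constraint 1: syllable 1 onset /zd/: /z/ (fricative, 2) → /d/ (stop, 1) does not rise → not permitted
/pja/ — σ1 onset /pj/ (1→5 rises), coda /∅/ ok → permitted
/kar/ — violates constraint 5: syllable 1 coda contains /r/, which is not a licensed coda consonant → not permitted
/rki.pi/ — violates constraint 1: syllable 1 onset /rk/: /r/ (liquid, 4) → /k/ (stop, 1) does not rise → not permitted
/jla.ki/ — violates constraint 1: syllable 1 onset /jl/: /j/ (glide, 5) → /l/ (liquid, 4) does not rise → not permitted
Permitted: /pja/ → 1.

1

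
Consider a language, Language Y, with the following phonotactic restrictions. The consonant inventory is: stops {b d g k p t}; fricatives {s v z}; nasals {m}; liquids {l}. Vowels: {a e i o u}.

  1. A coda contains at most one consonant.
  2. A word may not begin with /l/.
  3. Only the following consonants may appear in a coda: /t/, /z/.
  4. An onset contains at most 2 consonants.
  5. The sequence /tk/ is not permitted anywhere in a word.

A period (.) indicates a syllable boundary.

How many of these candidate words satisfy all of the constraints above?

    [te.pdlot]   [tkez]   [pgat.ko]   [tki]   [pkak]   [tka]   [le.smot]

[te.pdlot] — violates constraint 4: syllable 2 onset /pdl/ has 3 consonants (> 2) → not permitted
[tkez] — violates constraint 5: contains banned sequence /tk/ → not permitted
[pgat.ko] — violates constraint 5: contains banned sequence /tk/ → not permitted
[tki] — violates constraint 5: contains banned sequence /tk/ → not permitted
[pkak] — violates constraint 3: syllable 1 coda contains /k/, which is not a licensed coda consonant → not permitted
[tka] — violates constraint 5: contains banned sequence /tk/ → not permitted
[le.smot] — violates constraint 2: word begins with /l/ → not permitted
No form is permitted → 0.

0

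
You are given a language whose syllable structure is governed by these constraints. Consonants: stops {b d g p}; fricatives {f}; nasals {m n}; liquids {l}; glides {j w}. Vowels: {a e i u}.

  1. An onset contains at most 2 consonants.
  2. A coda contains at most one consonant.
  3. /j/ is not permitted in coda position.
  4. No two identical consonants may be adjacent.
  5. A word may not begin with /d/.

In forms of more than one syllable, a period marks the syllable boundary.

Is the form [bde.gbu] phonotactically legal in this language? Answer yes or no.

yes

[bde.gbu] — σ1 onset /bd/ (2C), coda /∅/ ok; σ2 onset /gb/ (2C), coda /∅/ ok → phonotactically legal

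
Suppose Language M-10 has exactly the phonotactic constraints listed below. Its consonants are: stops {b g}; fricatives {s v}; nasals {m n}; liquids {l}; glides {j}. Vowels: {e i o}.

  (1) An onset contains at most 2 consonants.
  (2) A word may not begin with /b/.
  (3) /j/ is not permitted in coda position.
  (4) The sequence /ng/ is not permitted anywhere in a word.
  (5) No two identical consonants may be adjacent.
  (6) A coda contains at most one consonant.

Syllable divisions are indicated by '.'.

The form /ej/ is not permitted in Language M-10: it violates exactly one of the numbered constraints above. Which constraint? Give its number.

/ej/: syllable 1 coda contains /j/.
This is a violation of constraint 3: "/j/ is not permitted in coda position."
The remaining constraints (1, 2, 4, 5, 6) are satisfied.

3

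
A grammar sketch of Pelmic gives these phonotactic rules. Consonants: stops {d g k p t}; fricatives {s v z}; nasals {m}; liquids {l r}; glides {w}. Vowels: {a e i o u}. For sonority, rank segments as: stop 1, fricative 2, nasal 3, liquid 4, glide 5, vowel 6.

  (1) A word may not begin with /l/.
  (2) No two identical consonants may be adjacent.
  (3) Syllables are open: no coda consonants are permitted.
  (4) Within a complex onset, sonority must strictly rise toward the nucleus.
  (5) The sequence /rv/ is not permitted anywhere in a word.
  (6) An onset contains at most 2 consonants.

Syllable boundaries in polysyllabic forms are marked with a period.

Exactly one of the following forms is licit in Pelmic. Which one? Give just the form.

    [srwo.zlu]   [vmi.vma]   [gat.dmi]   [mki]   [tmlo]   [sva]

[srwo.zlu] — violates constraint 6: syllable 1 onset /srw/ has 3 consonants (> 2) → illicit
[vmi.vma] — σ1 onset /vm/ (2→3 rises), coda /∅/ ok; σ2 onset /vm/ (2→3 rises), coda /∅/ ok → licit
[gat.dmi] — violates constraint 3: syllable 1 coda /t/ has 1 consonant (> 0) → illicit
[mki] — violates constraint 4: syllable 1 onset /mk/: /m/ (nasal, 3) → /k/ (stop, 1) does not rise → illicit
[tmlo] — violates constraint 6: syllable 1 onset /tml/ has 3 consonants (> 2) → illicit
[sva] — violates constraint 4: syllable 1 onset /sv/: /s/ (fricative, 2) → /v/ (fricative, 2) does not rise → illicit

[vmi.vma]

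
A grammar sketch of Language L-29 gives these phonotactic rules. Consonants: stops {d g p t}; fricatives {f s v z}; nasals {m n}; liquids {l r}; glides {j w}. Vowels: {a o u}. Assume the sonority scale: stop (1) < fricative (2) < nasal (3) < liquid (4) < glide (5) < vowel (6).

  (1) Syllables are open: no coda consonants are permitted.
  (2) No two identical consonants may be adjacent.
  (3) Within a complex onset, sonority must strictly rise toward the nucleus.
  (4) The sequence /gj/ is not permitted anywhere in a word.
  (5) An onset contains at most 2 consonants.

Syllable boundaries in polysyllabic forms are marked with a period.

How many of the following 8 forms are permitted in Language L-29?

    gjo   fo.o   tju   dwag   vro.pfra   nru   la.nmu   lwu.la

4

gjo — violates constraint 4: contains banned sequence /gj/ → not permitted
fo.o — σ1 onset /f/, coda /∅/ ok; σ2 onset /∅/, coda /∅/ ok → permitted
tju — σ1 onset /tj/ (1→5 rises), coda /∅/ ok → permitted
dwag — violates constraint 1: syllable 1 coda /g/ has 1 consonant (> 0) → not permitted
vro.pfra — violates constraint 5: syllable 2 onset /pfr/ has 3 consonants (> 2) → not permitted
nru — σ1 onset /nr/ (3→4 rises), coda /∅/ ok → permitted
la.nmu — violates constraint 3: syllable 2 onset /nm/: /n/ (nasal, 3) → /m/ (nasal, 3) does not rise → not permitted
lwu.la — σ1 onset /lw/ (4→5 rises), coda /∅/ ok; σ2 onset /l/, coda /∅/ ok → permitted
Permitted: fo.o, tju, nru, lwu.la → 4.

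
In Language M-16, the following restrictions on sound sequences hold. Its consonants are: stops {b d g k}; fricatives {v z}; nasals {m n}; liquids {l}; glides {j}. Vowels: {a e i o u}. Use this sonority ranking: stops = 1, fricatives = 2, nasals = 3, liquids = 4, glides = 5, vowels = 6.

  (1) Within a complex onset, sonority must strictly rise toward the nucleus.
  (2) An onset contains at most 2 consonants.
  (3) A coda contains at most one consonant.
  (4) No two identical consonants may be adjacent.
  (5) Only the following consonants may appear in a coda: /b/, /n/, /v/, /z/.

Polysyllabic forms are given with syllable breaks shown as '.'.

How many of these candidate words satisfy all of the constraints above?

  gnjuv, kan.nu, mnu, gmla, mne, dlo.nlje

gnjuv — violates constraint 2: syllable 1 onset /gnj/ has 3 consonants (> 2) → not permitted
kan.nu — violates constraint 4: adjacent identical consonants /nn/ → not permitted
mnu — violates constraint 1: syllable 1 onset /mn/: /m/ (nasal, 3) → /n/ (nasal, 3) does not rise → not permitted
gmla — violates constraint 2: syllable 1 onset /gml/ has 3 consonants (> 2) → not permitted
mne — violates constraint 1: syllable 1 onset /mn/: /m/ (nasal, 3) → /n/ (nasal, 3) does not rise → not permitted
dlo.nlje — violates constraint 2: syllable 2 onset /nlj/ has 3 consonants (> 2) → not permitted
No form is permitted → 0.

0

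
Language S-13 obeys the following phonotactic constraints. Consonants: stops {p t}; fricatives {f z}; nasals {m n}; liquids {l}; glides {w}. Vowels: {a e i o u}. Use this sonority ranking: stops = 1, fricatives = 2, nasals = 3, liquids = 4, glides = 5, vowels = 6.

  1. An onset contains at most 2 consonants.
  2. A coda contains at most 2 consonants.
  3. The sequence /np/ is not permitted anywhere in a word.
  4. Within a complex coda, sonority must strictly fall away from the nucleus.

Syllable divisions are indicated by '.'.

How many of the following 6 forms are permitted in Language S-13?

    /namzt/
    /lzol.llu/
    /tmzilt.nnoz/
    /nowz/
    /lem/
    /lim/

/namzt/ — violates constraint 2: syllable 1 coda /mzt/ has 3 consonants (> 2) → not permitted
/lzol.llu/ — σ1 onset /lz/ (2C), coda /l/ ok; σ2 onset /ll/ (2C), coda /∅/ ok → permitted
/tmzilt.nnoz/ — violates constraint 1: syllable 1 onset /tmz/ has 3 consonants (> 2) → not permitted
/nowz/ — σ1 onset /n/, coda /wz/ (5→2 falls) ok → permitted
/lem/ — σ1 onset /l/, coda /m/ ok → permitted
/lim/ — σ1 onset /l/, coda /m/ ok → permitted
Permitted: /lzol.llu/, /nowz/, /lem/, /lim/ → 4.

4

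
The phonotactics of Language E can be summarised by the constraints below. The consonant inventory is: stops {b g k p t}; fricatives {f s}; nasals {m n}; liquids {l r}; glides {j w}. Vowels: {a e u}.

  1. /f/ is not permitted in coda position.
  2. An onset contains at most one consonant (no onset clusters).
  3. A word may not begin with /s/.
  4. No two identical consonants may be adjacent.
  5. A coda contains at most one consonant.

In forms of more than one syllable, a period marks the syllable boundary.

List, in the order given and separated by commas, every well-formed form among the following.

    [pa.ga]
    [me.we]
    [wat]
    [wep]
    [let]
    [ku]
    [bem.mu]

[pa.ga] — σ1 onset /p/, coda /∅/ ok; σ2 onset /g/, coda /∅/ ok → well-formed
[me.we] — σ1 onset /m/, coda /∅/ ok; σ2 onset /w/, coda /∅/ ok → well-formed
[wat] — σ1 onset /w/, coda /t/ ok → well-formed
[wep] — σ1 onset /w/, coda /p/ ok → well-formed
[let] — σ1 onset /l/, coda /t/ ok → well-formed
[ku] — σ1 onset /k/, coda /∅/ ok → well-formed
[bem.mu] — violates constraint 4: adjacent identical consonants /mm/ → ill-formed

[pa.ga], [me.we], [wat], [wep], [let], [ku]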